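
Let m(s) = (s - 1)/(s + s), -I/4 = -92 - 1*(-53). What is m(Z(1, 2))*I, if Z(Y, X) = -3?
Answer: 104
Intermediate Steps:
I = 156 (I = -4*(-92 - 1*(-53)) = -4*(-92 + 53) = -4*(-39) = 156)
m(s) = (-1 + s)/(2*s) (m(s) = (-1 + s)/((2*s)) = (-1 + s)*(1/(2*s)) = (-1 + s)/(2*s))
m(Z(1, 2))*I = ((1/2)*(-1 - 3)/(-3))*156 = ((1/2)*(-1/3)*(-4))*156 = (2/3)*156 = 104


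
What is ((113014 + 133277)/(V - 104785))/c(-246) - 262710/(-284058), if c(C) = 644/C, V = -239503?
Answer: 39548656401/33009307072 ≈ 1.1981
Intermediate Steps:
((113014 + 133277)/(V - 104785))/c(-246) - 262710/(-284058) = ((113014 + 133277)/(-239503 - 104785))/((644/(-246))) - 262710/(-284058) = (246291/(-344288))/((644*(-1/246))) - 262710*(-1/284058) = (246291*(-1/344288))/(-322/123) + 14595/15781 = -4647/6496*(-123/322) + 14595/15781 = 571581/2091712 + 14595/15781 = 39548656401/33009307072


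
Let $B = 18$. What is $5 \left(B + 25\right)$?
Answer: $215$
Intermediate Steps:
$5 \left(B + 25\right) = 5 \left(18 + 25\right) = 5 \cdot 43 = 215$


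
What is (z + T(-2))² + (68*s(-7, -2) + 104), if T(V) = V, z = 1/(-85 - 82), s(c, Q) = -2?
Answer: -780223/27889 ≈ -27.976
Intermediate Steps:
z = -1/167 (z = 1/(-167) = -1/167 ≈ -0.0059880)
(z + T(-2))² + (68*s(-7, -2) + 104) = (-1/167 - 2)² + (68*(-2) + 104) = (-335/167)² + (-136 + 104) = 112225/27889 - 32 = -780223/27889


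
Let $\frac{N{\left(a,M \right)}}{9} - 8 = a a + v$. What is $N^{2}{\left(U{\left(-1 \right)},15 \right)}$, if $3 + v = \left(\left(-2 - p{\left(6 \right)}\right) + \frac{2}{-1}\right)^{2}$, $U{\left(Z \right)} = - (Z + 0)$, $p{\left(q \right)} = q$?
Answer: $910116$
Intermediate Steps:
$U{\left(Z \right)} = - Z$
$v = 97$ ($v = -3 + \left(\left(-2 - 6\right) + \frac{2}{-1}\right)^{2} = -3 + \left(\left(-2 - 6\right) + 2 \left(-1\right)\right)^{2} = -3 + \left(-8 - 2\right)^{2} = -3 + \left(-10\right)^{2} = -3 + 100 = 97$)
$N{\left(a,M \right)} = 945 + 9 a^{2}$ ($N{\left(a,M \right)} = 72 + 9 \left(a a + 97\right) = 72 + 9 \left(a^{2} + 97\right) = 72 + 9 \left(97 + a^{2}\right) = 72 + \left(873 + 9 a^{2}\right) = 945 + 9 a^{2}$)
$N^{2}{\left(U{\left(-1 \right)},15 \right)} = \left(945 + 9 \left(\left(-1\right) \left(-1\right)\right)^{2}\right)^{2} = \left(945 + 9 \cdot 1^{2}\right)^{2} = \left(945 + 9 \cdot 1\right)^{2} = \left(945 + 9\right)^{2} = 954^{2} = 910116$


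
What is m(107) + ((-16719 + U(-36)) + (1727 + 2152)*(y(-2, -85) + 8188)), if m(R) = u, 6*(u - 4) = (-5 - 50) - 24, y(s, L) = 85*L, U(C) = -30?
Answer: 22312313/6 ≈ 3.7187e+6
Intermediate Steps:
u = -55/6 (u = 4 + ((-5 - 50) - 24)/6 = 4 + (-55 - 24)/6 = 4 + (⅙)*(-79) = 4 - 79/6 = -55/6 ≈ -9.1667)
m(R) = -55/6
m(107) + ((-16719 + U(-36)) + (1727 + 2152)*(y(-2, -85) + 8188)) = -55/6 + ((-16719 - 30) + (1727 + 2152)*(85*(-85) + 8188)) = -55/6 + (-16749 + 3879*(-7225 + 8188)) = -55/6 + (-16749 + 3879*963) = -55/6 + (-16749 + 3735477) = -55/6 + 3718728 = 22312313/6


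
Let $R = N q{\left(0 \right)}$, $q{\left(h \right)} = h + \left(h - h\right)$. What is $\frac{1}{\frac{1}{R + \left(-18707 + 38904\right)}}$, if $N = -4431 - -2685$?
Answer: $20197$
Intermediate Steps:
$q{\left(h \right)} = h$ ($q{\left(h \right)} = h + 0 = h$)
$N = -1746$ ($N = -4431 + 2685 = -1746$)
$R = 0$ ($R = \left(-1746\right) 0 = 0$)
$\frac{1}{\frac{1}{R + \left(-18707 + 38904\right)}} = \frac{1}{\frac{1}{0 + \left(-18707 + 38904\right)}} = \frac{1}{\frac{1}{0 + 20197}} = \frac{1}{\frac{1}{20197}} = 20197$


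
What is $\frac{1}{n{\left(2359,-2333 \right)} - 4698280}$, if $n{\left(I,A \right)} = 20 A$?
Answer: $- \frac{1}{4744940} \approx -2.1075 \cdot 10^{-7}$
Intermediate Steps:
$\frac{1}{n{\left(2359,-2333 \right)} - 4698280} = \frac{1}{20 \left(-2333\right) - 4698280} = \frac{1}{-46660 - 4698280} = \frac{1}{-4744940} = - \frac{1}{4744940}$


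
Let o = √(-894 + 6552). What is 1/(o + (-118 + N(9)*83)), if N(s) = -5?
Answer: -13/6791 - √5658/278431 ≈ -0.0021845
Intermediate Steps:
o = √5658 ≈ 75.220
1/(o + (-118 + N(9)*83)) = 1/(√5658 + (-118 - 5*83)) = 1/(√5658 + (-118 - 415)) = 1/(√5658 - 533) = 1/(-533 + √5658)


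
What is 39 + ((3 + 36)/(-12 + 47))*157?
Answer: 7488/35 ≈ 213.94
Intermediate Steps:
39 + ((3 + 36)/(-12 + 47))*157 = 39 + (39/35)*157 = 39 + 6123/35 = 7488/35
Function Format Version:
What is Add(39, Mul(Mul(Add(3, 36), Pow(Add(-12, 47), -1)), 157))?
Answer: Rational(7488, 35) ≈ 213.94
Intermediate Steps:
Add(39, Mul(Mul(Add(3, 36), Pow(Add(-12, 47), -1)), 157)) = Add(39, Mul(Mul(39, Pow(35, -1)), 157)) = Add(39, Mul(Mul(39, Rational(1, 35)), 157)) = Add(39, Mul(Rational(39, 35), 157)) = Add(39, Rational(6123, 35)) = Rational(7488, 35)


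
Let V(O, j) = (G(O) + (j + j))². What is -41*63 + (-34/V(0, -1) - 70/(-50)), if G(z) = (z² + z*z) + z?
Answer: -25901/10 ≈ -2590.1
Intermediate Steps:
G(z) = z + 2*z² (G(z) = (z² + z²) + z = 2*z² + z = z + 2*z²)
V(O, j) = (2*j + O*(1 + 2*O))² (V(O, j) = (O*(1 + 2*O) + (j + j))² = (O*(1 + 2*O) + 2*j)² = (2*j + O*(1 + 2*O))²)
-41*63 + (-34/V(0, -1) - 70/(-50)) = -41*63 + (-34/(2*(-1) + 0*(1 + 2*0))² - 70/(-50)) = -2583 + (-34/(-2 + 0*(1 + 0))² - 70*(-1/50)) = -2583 + (-34/(-2 + 0*1)² + 7/5) = -2583 + (-34/(-2 + 0)² + 7/5) = -2583 + (-34/((-2)²) + 7/5) = -2583 + (-34/4 + 7/5) = -2583 + (-34*¼ + 7/5) = -2583 + (-17/2 + 7/5) = -2583 - 71/10 = -25901/10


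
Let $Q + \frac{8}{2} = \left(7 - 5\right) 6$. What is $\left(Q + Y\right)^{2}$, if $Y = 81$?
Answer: $7921$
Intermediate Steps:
$Q = 8$ ($Q = -4 + \left(7 - 5\right) 6 = -4 + 2 \cdot 6 = -4 + 12 = 8$)
$\left(Q + Y\right)^{2} = \left(8 + 81\right)^{2} = 89^{2} = 7921$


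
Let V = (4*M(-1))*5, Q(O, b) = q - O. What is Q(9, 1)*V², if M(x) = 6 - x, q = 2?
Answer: -137200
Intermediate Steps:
Q(O, b) = 2 - O
V = 140 (V = (4*(6 - 1*(-1)))*5 = (4*(6 + 1))*5 = (4*7)*5 = 28*5 = 140)
Q(9, 1)*V² = (2 - 1*9)*140² = (2 - 9)*19600 = -7*19600 = -137200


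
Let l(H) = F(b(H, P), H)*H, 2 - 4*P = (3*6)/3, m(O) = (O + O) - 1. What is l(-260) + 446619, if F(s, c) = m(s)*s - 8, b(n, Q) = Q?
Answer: 447919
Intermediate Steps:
m(O) = -1 + 2*O (m(O) = 2*O - 1 = -1 + 2*O)
P = -1 (P = 1/2 - 3*6/(4*3) = 1/2 - 9/(2*3) = 1/2 - 1/4*6 = 1/2 - 3/2 = -1)
F(s, c) = -8 + s*(-1 + 2*s) (F(s, c) = (-1 + 2*s)*s - 8 = s*(-1 + 2*s) - 8 = -8 + s*(-1 + 2*s))
l(H) = -5*H (l(H) = (-8 - (-1 + 2*(-1)))*H = (-8 - (-1 - 2))*H = (-8 - 1*(-3))*H = (-8 + 3)*H = -5*H)
l(-260) + 446619 = -5*(-260) + 446619 = 1300 + 446619 = 447919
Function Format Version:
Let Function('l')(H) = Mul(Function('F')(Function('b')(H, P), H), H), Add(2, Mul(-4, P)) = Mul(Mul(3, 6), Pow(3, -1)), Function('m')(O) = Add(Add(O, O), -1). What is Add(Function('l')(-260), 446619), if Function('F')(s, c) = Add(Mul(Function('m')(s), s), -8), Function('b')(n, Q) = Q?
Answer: 447919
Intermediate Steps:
Function('m')(O) = Add(-1, Mul(2, O)) (Function('m')(O) = Add(Mul(2, O), -1) = Add(-1, Mul(2, O)))
P = -1 (P = Add(Rational(1, 2), Mul(Rational(-1, 4), Mul(Mul(3, 6), Pow(3, -1)))) = Add(Rational(1, 2), Mul(Rational(-1, 4), Mul(18, Rational(1, 3)))) = Add(Rational(1, 2), Mul(Rational(-1, 4), 6)) = Add(Rational(1, 2), Rational(-3, 2)) = -1)
Function('F')(s, c) = Add(-8, Mul(s, Add(-1, Mul(2, s)))) (Function('F')(s, c) = Add(Mul(Add(-1, Mul(2, s)), s), -8) = Add(Mul(s, Add(-1, Mul(2, s))), -8) = Add(-8, Mul(s, Add(-1, Mul(2, s)))))
Function('l')(H) = Mul(-5, H) (Function('l')(H) = Mul(Add(-8, Mul(-1, Add(-1, Mul(2, -1)))), H) = Mul(Add(-8, Mul(-1, Add(-1, -2))), H) = Mul(Add(-8, Mul(-1, -3)), H) = Mul(Add(-8, 3), H) = Mul(-5, H))
Add(Function('l')(-260), 446619) = Add(Mul(-5, -260), 446619) = Add(1300, 446619) = 447919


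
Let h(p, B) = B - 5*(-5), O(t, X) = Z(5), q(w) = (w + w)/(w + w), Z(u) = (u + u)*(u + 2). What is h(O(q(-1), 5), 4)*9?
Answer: 261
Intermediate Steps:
Z(u) = 2*u*(2 + u) (Z(u) = (2*u)*(2 + u) = 2*u*(2 + u))
q(w) = 1 (q(w) = (2*w)/((2*w)) = (2*w)*(1/(2*w)) = 1)
O(t, X) = 70 (O(t, X) = 2*5*(2 + 5) = 2*5*7 = 70)
h(p, B) = 25 + B (h(p, B) = B + 25 = 25 + B)
h(O(q(-1), 5), 4)*9 = (25 + 4)*9 = 29*9 = 261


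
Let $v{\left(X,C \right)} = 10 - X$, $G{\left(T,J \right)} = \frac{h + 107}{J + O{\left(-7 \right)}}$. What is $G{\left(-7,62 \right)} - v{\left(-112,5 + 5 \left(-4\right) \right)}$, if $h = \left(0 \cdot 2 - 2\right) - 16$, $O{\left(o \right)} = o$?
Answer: $- \frac{6621}{55} \approx -120.38$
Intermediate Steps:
$h = -18$ ($h = \left(0 - 2\right) - 16 = -2 - 16 = -18$)
$G{\left(T,J \right)} = \frac{89}{-7 + J}$ ($G{\left(T,J \right)} = \frac{-18 + 107}{J - 7} = \frac{89}{-7 + J}$)
$G{\left(-7,62 \right)} - v{\left(-112,5 + 5 \left(-4\right) \right)} = \frac{89}{-7 + 62} - \left(10 - -112\right) = \frac{89}{55} - \left(10 + 112\right) = 89 \cdot \frac{1}{55} - 122 = \frac{89}{55} - 122 = - \frac{6621}{55}$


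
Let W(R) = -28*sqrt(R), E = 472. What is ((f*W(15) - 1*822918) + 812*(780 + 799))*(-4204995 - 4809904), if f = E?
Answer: -4139912067770 + 119140905184*sqrt(15) ≈ -3.6785e+12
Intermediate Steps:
f = 472
((f*W(15) - 1*822918) + 812*(780 + 799))*(-4204995 - 4809904) = ((472*(-28*sqrt(15)) - 1*822918) + 812*(780 + 799))*(-4204995 - 4809904) = ((-13216*sqrt(15) - 822918) + 812*1579)*(-9014899) = ((-822918 - 13216*sqrt(15)) + 1282148)*(-9014899) = (459230 - 13216*sqrt(15))*(-9014899) = -4139912067770 + 119140905184*sqrt(15)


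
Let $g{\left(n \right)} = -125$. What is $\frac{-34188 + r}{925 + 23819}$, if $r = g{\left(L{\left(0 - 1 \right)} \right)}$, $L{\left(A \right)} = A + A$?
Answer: $- \frac{34313}{24744} \approx -1.3867$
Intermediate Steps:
$L{\left(A \right)} = 2 A$
$r = -125$
$\frac{-34188 + r}{925 + 23819} = \frac{-34188 - 125}{925 + 23819} = - \frac{34313}{24744}$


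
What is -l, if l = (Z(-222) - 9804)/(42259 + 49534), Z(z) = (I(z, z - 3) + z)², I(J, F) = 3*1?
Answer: -1659/3991 ≈ -0.41569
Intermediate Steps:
I(J, F) = 3
Z(z) = (3 + z)²
l = 1659/3991 (l = ((3 - 222)² - 9804)/(42259 + 49534) = ((-219)² - 9804)/91793 = (47961 - 9804)*(1/91793) = 38157*(1/91793) = 1659/3991 ≈ 0.41569)
-l = -1*1659/3991 = -1659/3991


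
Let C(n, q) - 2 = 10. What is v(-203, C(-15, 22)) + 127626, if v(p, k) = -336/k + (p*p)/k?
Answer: 1572385/12 ≈ 1.3103e+5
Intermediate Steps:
C(n, q) = 12 (C(n, q) = 2 + 10 = 12)
v(p, k) = -336/k + p²/k
v(-203, C(-15, 22)) + 127626 = (-336 + (-203)²)/12 + 127626 = (-336 + 41209)/12 + 127626 = (1/12)*40873 + 127626 = 40873/12 + 127626 = 1572385/12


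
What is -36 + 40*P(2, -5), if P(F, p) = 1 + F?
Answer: 84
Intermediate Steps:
-36 + 40*P(2, -5) = -36 + 40*(1 + 2) = -36 + 40*3 = -36 + 120 = 84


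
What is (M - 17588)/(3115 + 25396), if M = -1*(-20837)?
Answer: 3249/28511 ≈ 0.11396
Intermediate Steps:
M = 20837
(M - 17588)/(3115 + 25396) = (20837 - 17588)/(3115 + 25396) = 3249/28511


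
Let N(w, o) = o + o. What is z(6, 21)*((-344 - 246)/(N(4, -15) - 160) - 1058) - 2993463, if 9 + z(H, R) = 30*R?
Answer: -69322500/19 ≈ -3.6486e+6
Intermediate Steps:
z(H, R) = -9 + 30*R
N(w, o) = 2*o
z(6, 21)*((-344 - 246)/(N(4, -15) - 160) - 1058) - 2993463 = (-9 + 30*21)*((-344 - 246)/(2*(-15) - 160) - 1058) - 2993463 = (-9 + 630)*(-590/(-30 - 160) - 1058) - 2993463 = 621*(-590/(-190) - 1058) - 2993463 = 621*(-590*(-1/190) - 1058) - 2993463 = 621*(59/19 - 1058) - 2993463 = 621*(-20043/19) - 2993463 = -12446703/19 - 2993463 = -69322500/19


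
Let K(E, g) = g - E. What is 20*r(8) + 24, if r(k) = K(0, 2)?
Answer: 64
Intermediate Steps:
r(k) = 2 (r(k) = 2 - 1*0 = 2 + 0 = 2)
20*r(8) + 24 = 20*2 + 24 = 40 + 24 = 64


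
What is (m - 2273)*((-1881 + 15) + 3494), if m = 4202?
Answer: 3140412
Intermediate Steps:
(m - 2273)*((-1881 + 15) + 3494) = (4202 - 2273)*((-1881 + 15) + 3494) = 1929*(-1866 + 3494) = 1929*1628 = 3140412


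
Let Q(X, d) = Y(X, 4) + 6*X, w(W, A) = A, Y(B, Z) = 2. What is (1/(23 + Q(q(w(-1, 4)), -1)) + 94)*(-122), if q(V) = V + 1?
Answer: -630862/55 ≈ -11470.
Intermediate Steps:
q(V) = 1 + V
Q(X, d) = 2 + 6*X
(1/(23 + Q(q(w(-1, 4)), -1)) + 94)*(-122) = (1/(23 + (2 + 6*(1 + 4))) + 94)*(-122) = (1/(23 + (2 + 6*5)) + 94)*(-122) = (1/(23 + (2 + 30)) + 94)*(-122) = (1/(23 + 32) + 94)*(-122) = (1/55 + 94)*(-122) = (5171/55)*(-122) = -630862/55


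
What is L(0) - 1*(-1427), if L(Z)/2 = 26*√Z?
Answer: 1427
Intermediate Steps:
L(Z) = 52*√Z (L(Z) = 2*(26*√Z) = 52*√Z)
L(0) - 1*(-1427) = 52*√0 - 1*(-1427) = 52*0 + 1427 = 0 + 1427 = 1427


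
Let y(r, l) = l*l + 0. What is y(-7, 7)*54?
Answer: 2646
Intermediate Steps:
y(r, l) = l**2 (y(r, l) = l**2 + 0 = l**2)
y(-7, 7)*54 = 7**2*54 = 49*54 = 2646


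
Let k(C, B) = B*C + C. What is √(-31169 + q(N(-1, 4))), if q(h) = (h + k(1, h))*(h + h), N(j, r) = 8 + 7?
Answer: I*√30239 ≈ 173.89*I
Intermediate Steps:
k(C, B) = C + B*C
N(j, r) = 15
q(h) = 2*h*(1 + 2*h) (q(h) = (h + 1*(1 + h))*(h + h) = (h + (1 + h))*(2*h) = (1 + 2*h)*(2*h) = 2*h*(1 + 2*h))
√(-31169 + q(N(-1, 4))) = √(-31169 + 2*15*(1 + 2*15)) = √(-31169 + 2*15*(1 + 30)) = √(-31169 + 2*15*31) = √(-31169 + 930) = √(-30239) = I*√30239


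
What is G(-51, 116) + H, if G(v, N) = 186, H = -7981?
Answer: -7795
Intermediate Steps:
G(-51, 116) + H = 186 - 7981 = -7795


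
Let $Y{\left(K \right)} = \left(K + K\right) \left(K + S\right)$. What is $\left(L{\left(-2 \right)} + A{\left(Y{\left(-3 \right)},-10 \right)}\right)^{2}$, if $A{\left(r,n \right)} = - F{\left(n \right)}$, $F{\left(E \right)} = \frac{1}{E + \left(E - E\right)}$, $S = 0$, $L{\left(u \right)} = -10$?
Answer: $\frac{9801}{100} \approx 98.01$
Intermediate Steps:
$Y{\left(K \right)} = 2 K^{2}$ ($Y{\left(K \right)} = \left(K + K\right) \left(K + 0\right) = 2 K K = 2 K^{2}$)
$F{\left(E \right)} = \frac{1}{E}$ ($F{\left(E \right)} = \frac{1}{E + 0} = \frac{1}{E}$)
$A{\left(r,n \right)} = - \frac{1}{n}$
$\left(L{\left(-2 \right)} + A{\left(Y{\left(-3 \right)},-10 \right)}\right)^{2} = \left(-10 - \frac{1}{-10}\right)^{2} = \left(-10 - - \frac{1}{10}\right)^{2} = \left(-10 + \frac{1}{10}\right)^{2} = \left(- \frac{99}{10}\right)^{2} = \frac{9801}{100}$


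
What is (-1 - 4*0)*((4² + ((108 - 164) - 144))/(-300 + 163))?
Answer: -184/137 ≈ -1.3431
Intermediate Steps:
(-1 - 4*0)*((4² + ((108 - 164) - 144))/(-300 + 163)) = (-1 + 0)*((16 + (-56 - 144))/(-137)) = -(16 - 200)*(-1)/137 = -(-184)*(-1)/137 = -1*184/137 = -184/137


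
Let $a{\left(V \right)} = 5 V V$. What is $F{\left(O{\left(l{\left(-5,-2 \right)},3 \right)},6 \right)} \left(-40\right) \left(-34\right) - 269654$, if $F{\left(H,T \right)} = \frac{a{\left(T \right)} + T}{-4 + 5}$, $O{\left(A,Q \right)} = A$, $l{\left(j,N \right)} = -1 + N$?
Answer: $-16694$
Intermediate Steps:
$a{\left(V \right)} = 5 V^{2}$
$F{\left(H,T \right)} = T + 5 T^{2}$ ($F{\left(H,T \right)} = \frac{5 T^{2} + T}{-4 + 5} = \frac{T + 5 T^{2}}{1} = \left(T + 5 T^{2}\right) 1 = T + 5 T^{2}$)
$F{\left(O{\left(l{\left(-5,-2 \right)},3 \right)},6 \right)} \left(-40\right) \left(-34\right) - 269654 = 6 \left(1 + 5 \cdot 6\right) \left(-40\right) \left(-34\right) - 269654 = 6 \left(1 + 30\right) \left(-40\right) \left(-34\right) - 269654 = 6 \cdot 31 \left(-40\right) \left(-34\right) - 269654 = 186 \left(-40\right) \left(-34\right) - 269654 = \left(-7440\right) \left(-34\right) - 269654 = 252960 - 269654 = -16694$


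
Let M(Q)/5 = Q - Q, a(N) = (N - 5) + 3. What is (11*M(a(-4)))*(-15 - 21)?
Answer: 0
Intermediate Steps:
a(N) = -2 + N (a(N) = (-5 + N) + 3 = -2 + N)
M(Q) = 0 (M(Q) = 5*(Q - Q) = 5*0 = 0)
(11*M(a(-4)))*(-15 - 21) = (11*0)*(-15 - 21) = 0*(-36) = 0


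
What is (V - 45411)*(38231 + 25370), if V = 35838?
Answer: -608852373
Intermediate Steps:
(V - 45411)*(38231 + 25370) = (35838 - 45411)*(38231 + 25370) = -9573*63601 = -608852373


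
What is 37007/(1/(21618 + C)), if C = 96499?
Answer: 4371155819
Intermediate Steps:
37007/(1/(21618 + C)) = 37007/(1/(21618 + 96499)) = 37007/(1/118117) = 37007*118117 = 4371155819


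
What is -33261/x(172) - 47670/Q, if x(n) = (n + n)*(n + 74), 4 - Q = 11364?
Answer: 1904261/500692 ≈ 3.8033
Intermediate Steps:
Q = -11360 (Q = 4 - 1*11364 = 4 - 11364 = -11360)
x(n) = 2*n*(74 + n) (x(n) = (2*n)*(74 + n) = 2*n*(74 + n))
-33261/x(172) - 47670/Q = -33261*1/(344*(74 + 172)) - 47670/(-11360) = -33261/(2*172*246) - 47670*(-1/11360) = -33261/84624 + 4767/1136 = -33261*1/84624 + 4767/1136 = -11087/28208 + 4767/1136 = 1904261/500692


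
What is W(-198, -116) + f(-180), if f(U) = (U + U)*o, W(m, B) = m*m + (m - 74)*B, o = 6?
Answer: 68596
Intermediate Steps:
W(m, B) = m² + B*(-74 + m) (W(m, B) = m² + (-74 + m)*B = m² + B*(-74 + m))
f(U) = 12*U (f(U) = (U + U)*6 = (2*U)*6 = 12*U)
W(-198, -116) + f(-180) = ((-198)² - 74*(-116) - 116*(-198)) + 12*(-180) = (39204 + 8584 + 22968) - 2160 = 70756 - 2160 = 68596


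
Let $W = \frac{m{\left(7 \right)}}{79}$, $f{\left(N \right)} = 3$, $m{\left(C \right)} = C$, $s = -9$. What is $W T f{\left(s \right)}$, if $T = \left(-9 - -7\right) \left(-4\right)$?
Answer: $\frac{168}{79} \approx 2.1266$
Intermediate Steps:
$W = \frac{7}{79} \approx 0.088608$
$T = 8$ ($T = \left(-9 + 7\right) \left(-4\right) = \left(-2\right) \left(-4\right) = 8$)
$W T f{\left(s \right)} = \frac{7}{79} \cdot 8 \cdot 3 = \frac{56}{79} \cdot 3 = \frac{168}{79}$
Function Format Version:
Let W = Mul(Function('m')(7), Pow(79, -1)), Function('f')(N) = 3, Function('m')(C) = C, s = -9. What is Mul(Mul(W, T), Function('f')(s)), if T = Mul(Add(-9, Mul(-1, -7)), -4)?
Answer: Rational(168, 79) ≈ 2.1266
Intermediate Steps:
W = Rational(7, 79) (W = Mul(7, Pow(79, -1)) = Mul(7, Rational(1, 79)) = Rational(7, 79) ≈ 0.088608)
T = 8 (T = Mul(Add(-9, 7), -4) = Mul(-2, -4) = 8)
Mul(Mul(W, T), Function('f')(s)) = Mul(Mul(Rational(7, 79), 8), 3) = Mul(Rational(56, 79), 3) = Rational(168, 79)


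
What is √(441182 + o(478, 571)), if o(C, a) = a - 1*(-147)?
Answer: 30*√491 ≈ 664.76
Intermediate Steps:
o(C, a) = 147 + a (o(C, a) = a + 147 = 147 + a)
√(441182 + o(478, 571)) = √(441182 + (147 + 571)) = √(441182 + 718) = √441900 = 30*√491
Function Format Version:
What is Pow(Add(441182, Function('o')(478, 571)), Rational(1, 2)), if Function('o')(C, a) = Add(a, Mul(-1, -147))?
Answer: Mul(30, Pow(491, Rational(1, 2))) ≈ 664.76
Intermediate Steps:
Function('o')(C, a) = Add(147, a) (Function('o')(C, a) = Add(a, 147) = Add(147, a))
Pow(Add(441182, Function('o')(478, 571)), Rational(1, 2)) = Pow(Add(441182, Add(147, 571)), Rational(1, 2)) = Pow(Add(441182, 718), Rational(1, 2)) = Pow(441900, Rational(1, 2)) = Mul(30, Pow(491, Rational(1, 2)))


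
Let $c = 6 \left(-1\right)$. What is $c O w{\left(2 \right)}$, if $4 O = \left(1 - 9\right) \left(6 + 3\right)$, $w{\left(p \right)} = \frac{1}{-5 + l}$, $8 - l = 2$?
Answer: $108$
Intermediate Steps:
$l = 6$ ($l = 8 - 2 = 6$)
$w{\left(p \right)} = 1$ ($w{\left(p \right)} = \frac{1}{-5 + 6} = 1^{-1} = 1$)
$O = -18$ ($O = \frac{\left(1 - 9\right) \left(6 + 3\right)}{4} = \frac{\left(-8\right) 9}{4} = \frac{1}{4} \left(-72\right) = -18$)
$c = -6$
$c O w{\left(2 \right)} = \left(-6\right) \left(-18\right) 1 = 108 \cdot 1 = 108$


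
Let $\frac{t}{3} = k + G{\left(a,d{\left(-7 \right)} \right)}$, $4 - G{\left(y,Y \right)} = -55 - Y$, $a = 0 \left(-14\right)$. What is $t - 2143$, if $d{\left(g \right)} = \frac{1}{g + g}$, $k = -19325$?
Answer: $- \frac{839177}{14} \approx -59941.0$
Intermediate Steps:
$a = 0$
$d{\left(g \right)} = \frac{1}{2 g}$
$G{\left(y,Y \right)} = 59 + Y$ ($G{\left(y,Y \right)} = 4 - \left(-55 - Y\right) = 4 + \left(55 + Y\right) = 59 + Y$)
$t = - \frac{809175}{14}$ ($t = 3 \left(-19325 + \left(59 + \frac{1}{2 \left(-7\right)}\right)\right) = 3 \left(-19325 + \left(59 + \frac{1}{2} \left(- \frac{1}{7}\right)\right)\right) = 3 \left(-19325 + \left(59 - \frac{1}{14}\right)\right) = 3 \left(-19325 + \frac{825}{14}\right) = 3 \left(- \frac{269725}{14}\right) = - \frac{809175}{14} \approx -57798.0$)
$t - 2143 = - \frac{809175}{14} - 2143 = - \frac{839177}{14}$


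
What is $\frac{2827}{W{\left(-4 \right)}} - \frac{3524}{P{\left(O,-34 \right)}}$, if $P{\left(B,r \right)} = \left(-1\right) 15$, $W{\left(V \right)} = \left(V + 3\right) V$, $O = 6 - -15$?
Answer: $\frac{56501}{60} \approx 941.68$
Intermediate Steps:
$O = 21$ ($O = 6 + 15 = 21$)
$W{\left(V \right)} = V \left(3 + V\right)$ ($W{\left(V \right)} = \left(3 + V\right) V = V \left(3 + V\right)$)
$P{\left(B,r \right)} = -15$
$\frac{2827}{W{\left(-4 \right)}} - \frac{3524}{P{\left(O,-34 \right)}} = \frac{2827}{\left(-4\right) \left(3 - 4\right)} - \frac{3524}{-15} = \frac{2827}{\left(-4\right) \left(-1\right)} - - \frac{3524}{15} = \frac{2827}{4} + \frac{3524}{15} = \frac{56501}{60}$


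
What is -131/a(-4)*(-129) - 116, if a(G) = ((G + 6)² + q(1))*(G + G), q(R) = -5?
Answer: 15971/8 ≈ 1996.4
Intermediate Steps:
a(G) = 2*G*(-5 + (6 + G)²) (a(G) = ((G + 6)² - 5)*(G + G) = ((6 + G)² - 5)*(2*G) = (-5 + (6 + G)²)*(2*G) = 2*G*(-5 + (6 + G)²))
-131/a(-4)*(-129) - 116 = -131*(-1/(8*(-5 + (6 - 4)²)))*(-129) - 116 = -131*(-1/(8*(-5 + 2²)))*(-129) - 116 = -131*(-1/(8*(-5 + 4)))*(-129) - 116 = -131/(2*(-4)*(-1))*(-129) - 116 = -131/8*(-129) - 116 = 16899/8 - 116 = 15971/8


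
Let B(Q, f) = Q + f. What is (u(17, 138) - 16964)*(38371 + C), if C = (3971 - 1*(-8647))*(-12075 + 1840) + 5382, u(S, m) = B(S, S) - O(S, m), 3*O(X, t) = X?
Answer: 6559258741939/3 ≈ 2.1864e+12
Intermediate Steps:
O(X, t) = X/3
u(S, m) = 5*S/3 (u(S, m) = (S + S) - S/3 = 2*S - S/3 = 5*S/3)
C = -129139848 (C = (3971 + 8647)*(-10235) + 5382 = 12618*(-10235) + 5382 = -129145230 + 5382 = -129139848)
(u(17, 138) - 16964)*(38371 + C) = ((5/3)*17 - 16964)*(38371 - 129139848) = (85/3 - 16964)*(-129101477) = -50807/3*(-129101477) = 6559258741939/3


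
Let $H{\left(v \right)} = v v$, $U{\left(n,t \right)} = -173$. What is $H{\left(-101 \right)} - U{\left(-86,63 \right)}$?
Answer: $10374$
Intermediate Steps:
$H{\left(v \right)} = v^{2}$
$H{\left(-101 \right)} - U{\left(-86,63 \right)} = \left(-101\right)^{2} - -173 = 10201 + 173 = 10374$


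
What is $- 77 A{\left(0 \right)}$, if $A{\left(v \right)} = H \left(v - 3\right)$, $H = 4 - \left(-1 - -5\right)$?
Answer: $0$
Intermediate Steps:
$H = 0$ ($H = 4 - \left(-1 + 5\right) = 4 - 4 = 0$)
$A{\left(v \right)} = 0$ ($A{\left(v \right)} = 0 \left(v - 3\right) = 0 \left(-3 + v\right) = 0$)
$- 77 A{\left(0 \right)} = \left(-77\right) 0 = 0$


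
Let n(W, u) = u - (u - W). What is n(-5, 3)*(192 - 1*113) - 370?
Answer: -765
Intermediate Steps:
n(W, u) = W (n(W, u) = u + (W - u) = W)
n(-5, 3)*(192 - 1*113) - 370 = -5*(192 - 1*113) - 370 = -5*(192 - 113) - 370 = -5*79 - 370 = -395 - 370 = -765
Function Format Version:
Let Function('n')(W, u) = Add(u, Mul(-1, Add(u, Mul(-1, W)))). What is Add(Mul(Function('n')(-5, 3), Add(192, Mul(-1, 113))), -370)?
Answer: -765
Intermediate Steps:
Function('n')(W, u) = W (Function('n')(W, u) = Add(u, Add(W, Mul(-1, u))) = W)
Add(Mul(Function('n')(-5, 3), Add(192, Mul(-1, 113))), -370) = Add(Mul(-5, Add(192, Mul(-1, 113))), -370) = Add(Mul(-5, Add(192, -113)), -370) = Add(Mul(-5, 79), -370) = Add(-395, -370) = -765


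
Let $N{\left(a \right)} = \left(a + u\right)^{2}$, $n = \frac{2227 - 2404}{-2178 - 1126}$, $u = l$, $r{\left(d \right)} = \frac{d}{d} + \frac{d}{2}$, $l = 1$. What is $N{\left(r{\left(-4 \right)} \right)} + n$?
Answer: $\frac{3}{56} \approx 0.053571$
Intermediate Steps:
$r{\left(d \right)} = 1 + \frac{d}{2}$ ($r{\left(d \right)} = 1 + d \frac{1}{2} = 1 + \frac{d}{2}$)
$u = 1$
$n = \frac{3}{56}$ ($n = - \frac{177}{-3304} = \left(-177\right) \left(- \frac{1}{3304}\right) = \frac{3}{56} \approx 0.053571$)
$N{\left(a \right)} = \left(1 + a\right)^{2}$ ($N{\left(a \right)} = \left(a + 1\right)^{2} = \left(1 + a\right)^{2}$)
$N{\left(r{\left(-4 \right)} \right)} + n = \left(1 + \left(1 + \frac{1}{2} \left(-4\right)\right)\right)^{2} + \frac{3}{56} = \left(1 + \left(1 - 2\right)\right)^{2} + \frac{3}{56} = \left(1 - 1\right)^{2} + \frac{3}{56} = 0^{2} + \frac{3}{56} = 0 + \frac{3}{56} = \frac{3}{56}$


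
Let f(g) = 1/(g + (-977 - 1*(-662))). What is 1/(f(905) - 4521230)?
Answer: -590/2667525699 ≈ -2.2118e-7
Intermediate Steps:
f(g) = 1/(-315 + g) (f(g) = 1/(g + (-977 + 662)) = 1/(g - 315) = 1/(-315 + g))
1/(f(905) - 4521230) = 1/(1/(-315 + 905) - 4521230) = 1/(1/590 - 4521230) = 1/(-2667525699/590) = -590/2667525699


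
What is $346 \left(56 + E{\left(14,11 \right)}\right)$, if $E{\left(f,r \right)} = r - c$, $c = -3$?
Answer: $24220$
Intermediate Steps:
$E{\left(f,r \right)} = 3 + r$ ($E{\left(f,r \right)} = r - -3 = r + 3 = 3 + r$)
$346 \left(56 + E{\left(14,11 \right)}\right) = 346 \left(56 + \left(3 + 11\right)\right) = 346 \left(56 + 14\right) = 346 \cdot 70 = 24220$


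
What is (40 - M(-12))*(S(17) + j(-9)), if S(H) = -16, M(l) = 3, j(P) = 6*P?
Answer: -2590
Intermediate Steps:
(40 - M(-12))*(S(17) + j(-9)) = (40 - 1*3)*(-16 + 6*(-9)) = (40 - 3)*(-16 - 54) = 37*(-70) = -2590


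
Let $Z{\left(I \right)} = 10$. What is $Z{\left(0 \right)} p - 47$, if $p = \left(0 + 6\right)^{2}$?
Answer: $313$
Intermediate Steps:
$p = 36$ ($p = 6^{2} = 36$)
$Z{\left(0 \right)} p - 47 = 10 \cdot 36 - 47 = 360 - 47 = 313$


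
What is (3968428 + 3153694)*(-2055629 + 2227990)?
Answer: 1227576070042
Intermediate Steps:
(3968428 + 3153694)*(-2055629 + 2227990) = 7122122*172361 = 1227576070042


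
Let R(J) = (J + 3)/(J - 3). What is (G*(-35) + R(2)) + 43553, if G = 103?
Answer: 39943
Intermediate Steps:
R(J) = (3 + J)/(-3 + J)
(G*(-35) + R(2)) + 43553 = (103*(-35) + (3 + 2)/(-3 + 2)) + 43553 = (-3605 + 5/(-1)) + 43553 = (-3605 - 1*5) + 43553 = (-3605 - 5) + 43553 = -3610 + 43553 = 39943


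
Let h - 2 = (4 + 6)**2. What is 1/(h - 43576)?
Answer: -1/43474 ≈ -2.3002e-5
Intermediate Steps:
h = 102 (h = 2 + (4 + 6)**2 = 2 + 10**2 = 2 + 100 = 102)
1/(h - 43576) = 1/(102 - 43576) = 1/(-43474) = -1/43474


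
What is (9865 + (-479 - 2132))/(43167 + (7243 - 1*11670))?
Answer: 279/1490 ≈ 0.18725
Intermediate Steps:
(9865 + (-479 - 2132))/(43167 + (7243 - 1*11670)) = (9865 - 2611)/(43167 + (7243 - 11670)) = 7254/(43167 - 4427) = 7254/38740 = 7254*(1/38740) = 279/1490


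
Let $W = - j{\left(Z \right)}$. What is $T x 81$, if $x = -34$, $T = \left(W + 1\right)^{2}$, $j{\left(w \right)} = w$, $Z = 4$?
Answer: $-24786$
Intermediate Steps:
$W = -4$ ($W = \left(-1\right) 4 = -4$)
$T = 9$ ($T = \left(-4 + 1\right)^{2} = \left(-3\right)^{2} = 9$)
$T x 81 = 9 \left(-34\right) 81 = \left(-306\right) 81 = -24786$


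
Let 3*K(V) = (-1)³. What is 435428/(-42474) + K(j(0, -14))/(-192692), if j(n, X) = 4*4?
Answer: -13983913003/1364066668 ≈ -10.252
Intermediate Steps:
j(n, X) = 16
K(V) = -⅓ (K(V) = (⅓)*(-1)³ = (⅓)*(-1) = -⅓)
435428/(-42474) + K(j(0, -14))/(-192692) = 435428/(-42474) - ⅓/(-192692) = 435428*(-1/42474) - ⅓*(-1/192692) = -217714/21237 + 1/578076 = -13983913003/1364066668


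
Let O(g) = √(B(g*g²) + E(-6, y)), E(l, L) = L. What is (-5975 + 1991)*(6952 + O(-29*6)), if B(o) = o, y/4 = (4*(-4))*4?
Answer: -27696768 - 7968*I*√1317070 ≈ -2.7697e+7 - 9.1444e+6*I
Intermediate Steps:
y = -256 (y = 4*((4*(-4))*4) = 4*(-16*4) = 4*(-64) = -256)
O(g) = √(-256 + g³) (O(g) = √(g*g² - 256) = √(g³ - 256) = √(-256 + g³))
(-5975 + 1991)*(6952 + O(-29*6)) = (-5975 + 1991)*(6952 + √(-256 + (-29*6)³)) = -3984*(6952 + √(-256 + (-174)³)) = -3984*(6952 + √(-256 - 5268024)) = -3984*(6952 + √(-5268280)) = -3984*(6952 + 2*I*√1317070) = -27696768 - 7968*I*√1317070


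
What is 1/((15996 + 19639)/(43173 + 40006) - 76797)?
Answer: -83179/6387862028 ≈ -1.3021e-5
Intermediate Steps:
1/((15996 + 19639)/(43173 + 40006) - 76797) = 1/(35635/83179 - 76797) = 1/(-6387862028/83179) = -83179/6387862028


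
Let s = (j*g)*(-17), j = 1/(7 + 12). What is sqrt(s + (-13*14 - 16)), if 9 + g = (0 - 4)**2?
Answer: I*sqrt(73739)/19 ≈ 14.292*I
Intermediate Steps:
g = 7 (g = -9 + (0 - 4)**2 = -9 + (-4)**2 = -9 + 16 = 7)
j = 1/19 ≈ 0.052632
s = -119/19 (s = ((1/19)*7)*(-17) = (7/19)*(-17) = -119/19 ≈ -6.2632)
sqrt(s + (-13*14 - 16)) = sqrt(-119/19 + (-13*14 - 16)) = sqrt(-119/19 + (-182 - 16)) = sqrt(-119/19 - 198) = sqrt(-3881/19) = I*sqrt(73739)/19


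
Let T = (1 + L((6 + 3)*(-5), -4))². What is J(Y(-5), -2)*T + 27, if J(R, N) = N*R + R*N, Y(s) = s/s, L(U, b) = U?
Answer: -7717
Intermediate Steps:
Y(s) = 1
J(R, N) = 2*N*R (J(R, N) = N*R + N*R = 2*N*R)
T = 1936 (T = (1 + (6 + 3)*(-5))² = (1 + 9*(-5))² = (1 - 45)² = (-44)² = 1936)
J(Y(-5), -2)*T + 27 = (2*(-2)*1)*1936 + 27 = -4*1936 + 27 = -7744 + 27 = -7717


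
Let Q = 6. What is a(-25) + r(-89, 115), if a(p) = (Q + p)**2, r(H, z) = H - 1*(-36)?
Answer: 308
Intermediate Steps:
r(H, z) = 36 + H (r(H, z) = H + 36 = 36 + H)
a(p) = (6 + p)**2
a(-25) + r(-89, 115) = (6 - 25)**2 + (36 - 89) = (-19)**2 - 53 = 361 - 53 = 308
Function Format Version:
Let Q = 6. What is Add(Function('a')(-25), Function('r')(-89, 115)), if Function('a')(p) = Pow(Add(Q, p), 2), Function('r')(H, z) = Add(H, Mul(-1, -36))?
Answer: 308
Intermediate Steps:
Function('r')(H, z) = Add(36, H) (Function('r')(H, z) = Add(H, 36) = Add(36, H))
Function('a')(p) = Pow(Add(6, p), 2)
Add(Function('a')(-25), Function('r')(-89, 115)) = Add(Pow(Add(6, -25), 2), Add(36, -89)) = Add(Pow(-19, 2), -53) = Add(361, -53) = 308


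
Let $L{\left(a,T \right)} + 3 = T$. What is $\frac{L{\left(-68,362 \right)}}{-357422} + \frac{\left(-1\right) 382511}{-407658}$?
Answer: $\frac{34142874355}{36426484419} \approx 0.93731$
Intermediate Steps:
$L{\left(a,T \right)} = -3 + T$
$\frac{L{\left(-68,362 \right)}}{-357422} + \frac{\left(-1\right) 382511}{-407658} = \frac{-3 + 362}{-357422} + \frac{\left(-1\right) 382511}{-407658} = 359 \left(- \frac{1}{357422}\right) - - \frac{382511}{407658} = - \frac{359}{357422} + \frac{382511}{407658} = \frac{34142874355}{36426484419}$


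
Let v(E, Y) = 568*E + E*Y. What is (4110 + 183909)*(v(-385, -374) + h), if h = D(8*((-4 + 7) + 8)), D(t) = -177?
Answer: -14076418473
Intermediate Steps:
h = -177
(4110 + 183909)*(v(-385, -374) + h) = (4110 + 183909)*(-385*(568 - 374) - 177) = 188019*(-385*194 - 177) = 188019*(-74690 - 177) = 188019*(-74867) = -14076418473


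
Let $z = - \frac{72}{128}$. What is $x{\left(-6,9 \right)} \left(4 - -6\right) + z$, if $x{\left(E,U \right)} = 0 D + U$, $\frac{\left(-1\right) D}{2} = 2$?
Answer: $\frac{1431}{16} \approx 89.438$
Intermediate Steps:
$D = -4$ ($D = \left(-2\right) 2 = -4$)
$x{\left(E,U \right)} = U$ ($x{\left(E,U \right)} = 0 \left(-4\right) + U = 0 + U = U$)
$z = - \frac{9}{16}$ ($z = \left(-72\right) \frac{1}{128} = - \frac{9}{16} \approx -0.5625$)
$x{\left(-6,9 \right)} \left(4 - -6\right) + z = 9 \left(4 - -6\right) - \frac{9}{16} = 9 \left(4 + 6\right) - \frac{9}{16} = 9 \cdot 10 - \frac{9}{16} = 90 - \frac{9}{16} = \frac{1431}{16}$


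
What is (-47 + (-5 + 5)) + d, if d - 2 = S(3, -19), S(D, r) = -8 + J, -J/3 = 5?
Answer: -68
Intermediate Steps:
J = -15 (J = -3*5 = -15)
S(D, r) = -23 (S(D, r) = -8 - 15 = -23)
d = -21 (d = 2 - 23 = -21)
(-47 + (-5 + 5)) + d = (-47 + (-5 + 5)) - 21 = (-47 + 0) - 21 = -47 - 21 = -68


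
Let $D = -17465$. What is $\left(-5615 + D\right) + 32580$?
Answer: $9500$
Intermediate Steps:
$\left(-5615 + D\right) + 32580 = \left(-5615 - 17465\right) + 32580 = -23080 + 32580 = 9500$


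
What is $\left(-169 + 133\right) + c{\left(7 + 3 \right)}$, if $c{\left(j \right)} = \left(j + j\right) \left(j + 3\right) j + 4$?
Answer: $2568$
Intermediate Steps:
$c{\left(j \right)} = 4 + 2 j^{2} \left(3 + j\right)$ ($c{\left(j \right)} = 2 j \left(3 + j\right) j + 4 = 2 j^{2} \left(3 + j\right) + 4 = 4 + 2 j^{2} \left(3 + j\right)$)
$\left(-169 + 133\right) + c{\left(7 + 3 \right)} = \left(-169 + 133\right) + \left(4 + 2 \left(7 + 3\right)^{3} + 6 \left(7 + 3\right)^{2}\right) = -36 + \left(4 + 2 \cdot 10^{3} + 6 \cdot 10^{2}\right) = -36 + \left(4 + 2 \cdot 1000 + 6 \cdot 100\right) = -36 + \left(4 + 2000 + 600\right) = -36 + 2604 = 2568$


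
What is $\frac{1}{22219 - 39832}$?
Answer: $- \frac{1}{17613} \approx -5.6776 \cdot 10^{-5}$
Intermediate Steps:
$\frac{1}{22219 - 39832} = \frac{1}{-17613} = - \frac{1}{17613}$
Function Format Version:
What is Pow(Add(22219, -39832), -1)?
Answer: Rational(-1, 17613) ≈ -5.6776e-5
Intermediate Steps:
Pow(Add(22219, -39832), -1) = Pow(-17613, -1) = Rational(-1, 17613)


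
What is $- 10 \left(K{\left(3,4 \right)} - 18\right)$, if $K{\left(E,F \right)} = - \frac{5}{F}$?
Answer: $\frac{385}{2} \approx 192.5$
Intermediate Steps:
$- 10 \left(K{\left(3,4 \right)} - 18\right) = - 10 \left(- \frac{5}{4} - 18\right) = \left(-10\right) \left(- \frac{77}{4}\right) = \frac{385}{2}$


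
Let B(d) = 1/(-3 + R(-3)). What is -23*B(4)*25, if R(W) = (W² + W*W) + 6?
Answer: -575/21 ≈ -27.381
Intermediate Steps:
R(W) = 6 + 2*W² (R(W) = (W² + W²) + 6 = 2*W² + 6 = 6 + 2*W²)
B(d) = 1/21 (B(d) = 1/(-3 + (6 + 2*(-3)²)) = 1/(-3 + (6 + 2*9)) = 1/(-3 + (6 + 18)) = 1/(-3 + 24) = 1/21)
-23*B(4)*25 = -23*1/21*25 = -23/21*25 = -575/21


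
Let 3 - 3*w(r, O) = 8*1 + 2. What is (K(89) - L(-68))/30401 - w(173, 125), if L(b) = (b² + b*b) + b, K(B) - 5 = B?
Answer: 26507/13029 ≈ 2.0345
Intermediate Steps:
K(B) = 5 + B
w(r, O) = -7/3 (w(r, O) = 1 - (8*1 + 2)/3 = 1 - (8 + 2)/3 = 1 - ⅓*10 = 1 - 10/3 = -7/3)
L(b) = b + 2*b² (L(b) = (b² + b²) + b = 2*b² + b = b + 2*b²)
(K(89) - L(-68))/30401 - w(173, 125) = ((5 + 89) - (-68)*(1 + 2*(-68)))/30401 - 1*(-7/3) = (94 - (-68)*(1 - 136))*(1/30401) + 7/3 = (94 - (-68)*(-135))*(1/30401) + 7/3 = (94 - 1*9180)*(1/30401) + 7/3 = (94 - 9180)*(1/30401) + 7/3 = -9086*1/30401 + 7/3 = -1298/4343 + 7/3 = 26507/13029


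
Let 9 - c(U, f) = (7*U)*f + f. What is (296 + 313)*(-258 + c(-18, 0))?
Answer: -151641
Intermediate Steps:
c(U, f) = 9 - f - 7*U*f (c(U, f) = 9 - ((7*U)*f + f) = 9 - (7*U*f + f) = 9 - (f + 7*U*f) = 9 + (-f - 7*U*f) = 9 - f - 7*U*f)
(296 + 313)*(-258 + c(-18, 0)) = (296 + 313)*(-258 + (9 - 1*0 - 7*(-18)*0)) = 609*(-258 + (9 + 0 + 0)) = 609*(-258 + 9) = 609*(-249) = -151641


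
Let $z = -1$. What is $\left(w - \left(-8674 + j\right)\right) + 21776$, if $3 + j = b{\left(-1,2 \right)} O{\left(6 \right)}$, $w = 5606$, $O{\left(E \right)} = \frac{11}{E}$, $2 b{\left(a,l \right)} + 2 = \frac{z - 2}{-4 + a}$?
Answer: $\frac{2163617}{60} \approx 36060.0$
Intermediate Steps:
$b{\left(a,l \right)} = -1 - \frac{3}{2 \left(-4 + a\right)}$ ($b{\left(a,l \right)} = -1 + \frac{\left(-1 - 2\right) \frac{1}{-4 + a}}{2} = -1 + \frac{\left(-3\right) \frac{1}{-4 + a}}{2} = -1 - \frac{3}{2 \left(-4 + a\right)}$)
$j = - \frac{257}{60}$ ($j = -3 + \frac{\frac{5}{2} - -1}{-4 - 1} \cdot \frac{11}{6} = -3 + \frac{\frac{5}{2} + 1}{-5} \cdot 11 \cdot \frac{1}{6} = -3 + \left(- \frac{1}{5}\right) \frac{7}{2} \cdot \frac{11}{6} = -3 - \frac{77}{60} = - \frac{257}{60} \approx -4.2833$)
$\left(w - \left(-8674 + j\right)\right) + 21776 = \left(5606 - \left(-8674 - \frac{257}{60}\right)\right) + 21776 = \left(5606 - - \frac{520697}{60}\right) + 21776 = \left(5606 + \frac{520697}{60}\right) + 21776 = \frac{857057}{60} + 21776 = \frac{2163617}{60}$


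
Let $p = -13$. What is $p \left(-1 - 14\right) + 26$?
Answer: $221$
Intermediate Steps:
$p \left(-1 - 14\right) + 26 = - 13 \left(-1 - 14\right) + 26 = \left(-13\right) \left(-15\right) + 26 = 195 + 26 = 221$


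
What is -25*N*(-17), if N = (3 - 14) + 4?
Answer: -2975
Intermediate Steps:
N = -7 (N = -11 + 4 = -7)
-25*N*(-17) = -25*(-7)*(-17) = 175*(-17) = -2975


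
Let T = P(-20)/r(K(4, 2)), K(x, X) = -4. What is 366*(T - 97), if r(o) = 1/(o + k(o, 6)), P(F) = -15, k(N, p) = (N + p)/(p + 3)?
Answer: -14762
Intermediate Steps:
k(N, p) = (N + p)/(3 + p)
r(o) = 1/(⅔ + 10*o/9) (r(o) = 1/(o + (o + 6)/(3 + 6)) = 1/(o + (6 + o)/9) = 1/(o + (⅔ + o/9)) = 1/(⅔ + 10*o/9))
T = 170/3 (T = -15/(9/(2*(3 + 5*(-4)))) = -15/(9/(2*(3 - 20))) = -15/((9/2)/(-17)) = -15/((9/2)*(-1/17)) = -15/(-9/34) = -15*(-34/9) = 170/3 ≈ 56.667)
366*(T - 97) = 366*(170/3 - 97) = 366*(-121/3) = -14762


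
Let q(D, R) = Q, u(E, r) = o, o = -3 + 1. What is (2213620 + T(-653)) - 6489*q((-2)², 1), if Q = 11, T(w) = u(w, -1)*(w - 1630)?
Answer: 2146807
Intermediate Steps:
o = -2
u(E, r) = -2
T(w) = 3260 - 2*w (T(w) = -2*(w - 1630) = -2*(-1630 + w) = 3260 - 2*w)
q(D, R) = 11
(2213620 + T(-653)) - 6489*q((-2)², 1) = (2213620 + (3260 - 2*(-653))) - 6489*11 = (2213620 + (3260 + 1306)) - 71379 = (2213620 + 4566) - 71379 = 2218186 - 71379 = 2146807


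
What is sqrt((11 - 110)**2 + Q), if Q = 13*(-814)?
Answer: I*sqrt(781) ≈ 27.946*I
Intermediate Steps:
Q = -10582
sqrt((11 - 110)**2 + Q) = sqrt((11 - 110)**2 - 10582) = sqrt((-99)**2 - 10582) = sqrt(9801 - 10582) = sqrt(-781) = I*sqrt(781)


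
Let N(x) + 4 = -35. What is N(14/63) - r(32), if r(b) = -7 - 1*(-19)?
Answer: -51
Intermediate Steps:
r(b) = 12 (r(b) = -7 + 19 = 12)
N(x) = -39 (N(x) = -4 - 35 = -39)
N(14/63) - r(32) = -39 - 1*12 = -39 - 12 = -51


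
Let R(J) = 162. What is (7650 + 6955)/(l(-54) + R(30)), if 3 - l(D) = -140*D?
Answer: -2921/1479 ≈ -1.9750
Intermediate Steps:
l(D) = 3 + 140*D (l(D) = 3 - (-140)*D = 3 + 140*D)
(7650 + 6955)/(l(-54) + R(30)) = (7650 + 6955)/((3 + 140*(-54)) + 162) = 14605/((3 - 7560) + 162) = 14605/(-7557 + 162) = 14605/(-7395) = 14605*(-1/7395) = -2921/1479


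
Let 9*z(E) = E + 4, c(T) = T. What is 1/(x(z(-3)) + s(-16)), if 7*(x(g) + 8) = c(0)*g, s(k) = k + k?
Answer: -1/40 ≈ -0.025000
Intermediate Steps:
z(E) = 4/9 + E/9 (z(E) = (E + 4)/9 = (4 + E)/9 = 4/9 + E/9)
s(k) = 2*k
x(g) = -8 (x(g) = -8 + (0*g)/7 = -8 + (⅐)*0 = -8 + 0 = -8)
1/(x(z(-3)) + s(-16)) = 1/(-8 + 2*(-16)) = 1/(-8 - 32) = 1/(-40) = -1/40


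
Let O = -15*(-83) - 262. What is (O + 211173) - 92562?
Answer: 119594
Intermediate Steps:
O = 983 (O = 1245 - 262 = 983)
(O + 211173) - 92562 = (983 + 211173) - 92562 = 212156 - 92562 = 119594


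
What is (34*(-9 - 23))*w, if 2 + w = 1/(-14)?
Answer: 15776/7 ≈ 2253.7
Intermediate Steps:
w = -29/14 (w = -2 + 1/(-14) = -2 - 1/14 = -29/14 ≈ -2.0714)
(34*(-9 - 23))*w = (34*(-9 - 23))*(-29/14) = (34*(-32))*(-29/14) = -1088*(-29/14) = 15776/7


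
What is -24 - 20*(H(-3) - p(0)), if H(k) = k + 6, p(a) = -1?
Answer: -104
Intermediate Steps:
H(k) = 6 + k
-24 - 20*(H(-3) - p(0)) = -24 - 20*((6 - 3) - 1*(-1)) = -24 - 20*(3 + 1) = -24 - 20*4 = -24 - 80 = -104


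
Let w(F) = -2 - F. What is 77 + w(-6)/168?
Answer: 3235/42 ≈ 77.024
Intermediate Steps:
77 + w(-6)/168 = 77 + (-2 - 1*(-6))/168 = 77 + (-2 + 6)*(1/168) = 77 + 4*(1/168) = 77 + 1/42 = 3235/42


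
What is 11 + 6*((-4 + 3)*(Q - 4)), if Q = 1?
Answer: 29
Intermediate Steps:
11 + 6*((-4 + 3)*(Q - 4)) = 11 + 6*((-4 + 3)*(1 - 4)) = 11 + 6*(-1*(-3)) = 11 + 6*3 = 11 + 18 = 29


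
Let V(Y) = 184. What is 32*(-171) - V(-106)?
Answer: -5656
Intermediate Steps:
32*(-171) - V(-106) = 32*(-171) - 1*184 = -5472 - 184 = -5656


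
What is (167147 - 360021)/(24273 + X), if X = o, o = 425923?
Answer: -96437/225098 ≈ -0.42842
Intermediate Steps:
X = 425923
(167147 - 360021)/(24273 + X) = (167147 - 360021)/(24273 + 425923) = -192874/450196 = -192874*1/450196 = -96437/225098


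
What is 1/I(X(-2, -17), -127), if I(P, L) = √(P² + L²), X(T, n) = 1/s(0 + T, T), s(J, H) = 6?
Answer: 6*√580645/580645 ≈ 0.0078740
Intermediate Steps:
X(T, n) = ⅙ (X(T, n) = 1/6 = ⅙)
I(P, L) = √(L² + P²)
1/I(X(-2, -17), -127) = 1/(√((-127)² + (⅙)²)) = 1/(√(16129 + 1/36)) = 1/(√(580645/36)) = 1/(√580645/6) = 6*√580645/580645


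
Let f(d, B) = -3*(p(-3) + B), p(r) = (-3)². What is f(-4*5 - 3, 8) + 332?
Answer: 281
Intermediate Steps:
p(r) = 9
f(d, B) = -27 - 3*B (f(d, B) = -3*(9 + B) = -27 - 3*B)
f(-4*5 - 3, 8) + 332 = (-27 - 3*8) + 332 = (-27 - 24) + 332 = -51 + 332 = 281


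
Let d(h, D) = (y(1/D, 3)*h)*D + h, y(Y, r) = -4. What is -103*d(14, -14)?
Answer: -82194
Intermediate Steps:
d(h, D) = h - 4*D*h (d(h, D) = (-4*h)*D + h = -4*D*h + h = h - 4*D*h)
-103*d(14, -14) = -1442*(1 - 4*(-14)) = -1442*(1 + 56) = -1442*57 = -103*798 = -82194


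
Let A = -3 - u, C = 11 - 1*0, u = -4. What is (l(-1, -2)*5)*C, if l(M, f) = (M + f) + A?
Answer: -110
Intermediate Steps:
C = 11 (C = 11 + 0 = 11)
A = 1 (A = -3 - 1*(-4) = -3 + 4 = 1)
l(M, f) = 1 + M + f (l(M, f) = (M + f) + 1 = 1 + M + f)
(l(-1, -2)*5)*C = ((1 - 1 - 2)*5)*11 = -2*5*11 = -10*11 = -110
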